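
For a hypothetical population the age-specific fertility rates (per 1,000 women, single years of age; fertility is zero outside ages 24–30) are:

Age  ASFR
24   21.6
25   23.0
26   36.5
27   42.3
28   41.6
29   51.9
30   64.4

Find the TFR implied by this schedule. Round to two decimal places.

0.28

Sum of ASFRs = 21.6 + 23.0 + 36.5 + 42.3 + 41.6 + 51.9 + 64.4 = 281.3
TFR = 281.3 / 1000 = 0.2813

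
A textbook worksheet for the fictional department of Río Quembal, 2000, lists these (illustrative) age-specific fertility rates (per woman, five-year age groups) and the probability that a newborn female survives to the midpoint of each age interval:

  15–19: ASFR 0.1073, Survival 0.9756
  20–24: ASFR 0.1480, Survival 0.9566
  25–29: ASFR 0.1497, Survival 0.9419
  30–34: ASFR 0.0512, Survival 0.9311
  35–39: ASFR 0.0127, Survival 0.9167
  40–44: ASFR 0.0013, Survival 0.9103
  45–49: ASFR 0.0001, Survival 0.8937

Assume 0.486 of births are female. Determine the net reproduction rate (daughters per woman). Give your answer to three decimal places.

Proportion female at birth = 0.486.
Per-age-group product (5 × ASFR × survival probability):
  15–19: 5 × 0.1073 × 0.9756 = 0.52341
  20–24: 5 × 0.1480 × 0.9566 = 0.70788
  25–29: 5 × 0.1497 × 0.9419 = 0.70501
  30–34: 5 × 0.0512 × 0.9311 = 0.23836
  35–39: 5 × 0.0127 × 0.9167 = 0.05821
  40–44: 5 × 0.0013 × 0.9103 = 0.00592
  45–49: 5 × 0.0001 × 0.8937 = 0.00045
Sum = 2.23924
NRR = 0.486 × 2.23924 = 1.08827
With NRR above 1 the population is above replacement fertility.

1.088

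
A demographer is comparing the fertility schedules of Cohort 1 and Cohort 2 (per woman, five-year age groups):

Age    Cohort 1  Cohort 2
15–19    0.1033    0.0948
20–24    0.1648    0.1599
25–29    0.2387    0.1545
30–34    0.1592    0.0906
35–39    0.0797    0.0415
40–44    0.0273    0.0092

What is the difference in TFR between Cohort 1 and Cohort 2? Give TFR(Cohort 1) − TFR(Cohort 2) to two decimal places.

1.11

Cohort 1:
  Sum of ASFRs = 0.1033 + 0.1648 + 0.2387 + 0.1592 + 0.0797 + 0.0273 = 0.7730
  TFR = 5 × 0.7730 = 3.865
Cohort 2:
  Sum of ASFRs = 0.0948 + 0.1599 + 0.1545 + 0.0906 + 0.0415 + 0.0092 = 0.5505
  TFR = 5 × 0.5505 = 2.7525
Difference = 3.865 − 2.7525 = 1.1125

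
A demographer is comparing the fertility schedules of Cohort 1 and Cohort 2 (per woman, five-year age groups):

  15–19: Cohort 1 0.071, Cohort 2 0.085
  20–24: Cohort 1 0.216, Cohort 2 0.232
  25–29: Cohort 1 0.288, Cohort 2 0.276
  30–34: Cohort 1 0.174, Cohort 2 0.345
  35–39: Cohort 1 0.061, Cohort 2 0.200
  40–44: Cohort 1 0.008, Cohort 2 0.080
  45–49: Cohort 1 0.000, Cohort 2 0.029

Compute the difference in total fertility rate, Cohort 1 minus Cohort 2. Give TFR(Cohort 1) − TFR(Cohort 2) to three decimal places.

-2.145

Cohort 1:
  Sum of ASFRs = 0.071 + 0.216 + 0.288 + 0.174 + 0.061 + 0.008 + 0.000 = 0.818
  TFR = 5 × 0.818 = 4.09
Cohort 2:
  Sum of ASFRs = 0.085 + 0.232 + 0.276 + 0.345 + 0.200 + 0.080 + 0.029 = 1.247
  TFR = 5 × 1.247 = 6.235
Difference = 4.09 − 6.235 = -2.145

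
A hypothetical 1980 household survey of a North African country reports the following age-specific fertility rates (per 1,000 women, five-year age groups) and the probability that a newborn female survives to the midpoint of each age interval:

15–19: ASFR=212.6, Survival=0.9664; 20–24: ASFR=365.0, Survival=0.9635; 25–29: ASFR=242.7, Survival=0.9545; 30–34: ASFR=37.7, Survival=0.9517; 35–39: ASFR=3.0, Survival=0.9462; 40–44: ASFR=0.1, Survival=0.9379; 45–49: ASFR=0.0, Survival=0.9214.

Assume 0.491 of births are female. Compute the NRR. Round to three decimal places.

Proportion female at birth = 0.491.
Each age group contributes 5 × ASFR × survival:
  15–19: 5 × 212.6/1000 × 0.9664 = 1.02728
  20–24: 5 × 365.0/1000 × 0.9635 = 1.75839
  25–29: 5 × 242.7/1000 × 0.9545 = 1.15829
  30–34: 5 × 37.7/1000 × 0.9517 = 0.17940
  35–39: 5 × 3.0/1000 × 0.9462 = 0.01419
  40–44: 5 × 0.1/1000 × 0.9379 = 0.00047
  45–49: 5 × 0.0/1000 × 0.9214 = 0.00000
Sum = 4.13802
NRR = 0.491 × 4.13802 = 2.03177

2.032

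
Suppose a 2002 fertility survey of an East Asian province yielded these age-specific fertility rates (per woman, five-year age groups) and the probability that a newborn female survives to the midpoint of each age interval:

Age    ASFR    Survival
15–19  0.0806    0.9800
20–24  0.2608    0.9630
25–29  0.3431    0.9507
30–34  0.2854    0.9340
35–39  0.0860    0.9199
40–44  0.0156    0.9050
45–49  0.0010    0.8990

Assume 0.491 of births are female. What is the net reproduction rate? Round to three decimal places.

2.497

Proportion female at birth = 0.491.
Weighting each age-specific rate by interval width and survival:
  15–19: 5 × 0.0806 × 0.9800 = 0.39494
  20–24: 5 × 0.2608 × 0.9630 = 1.25575
  25–29: 5 × 0.3431 × 0.9507 = 1.63093
  30–34: 5 × 0.2854 × 0.9340 = 1.33282
  35–39: 5 × 0.0860 × 0.9199 = 0.39556
  40–44: 5 × 0.0156 × 0.9050 = 0.07059
  45–49: 5 × 0.0010 × 0.8990 = 0.00450
Sum = 5.08509
NRR = 0.491 × 5.08509 = 2.49678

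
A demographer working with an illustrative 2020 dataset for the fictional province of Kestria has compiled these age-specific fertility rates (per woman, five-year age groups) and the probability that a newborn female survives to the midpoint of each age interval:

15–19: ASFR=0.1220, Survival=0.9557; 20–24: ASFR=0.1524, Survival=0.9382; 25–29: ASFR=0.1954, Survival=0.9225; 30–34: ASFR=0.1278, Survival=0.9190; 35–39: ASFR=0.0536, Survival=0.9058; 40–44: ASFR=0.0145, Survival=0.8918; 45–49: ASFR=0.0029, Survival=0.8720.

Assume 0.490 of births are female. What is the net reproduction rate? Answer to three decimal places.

Proportion female at birth = 0.490.
Weighting each age-specific rate by interval width and survival:
  15–19: 5 × 0.1220 × 0.9557 = 0.58298
  20–24: 5 × 0.1524 × 0.9382 = 0.71491
  25–29: 5 × 0.1954 × 0.9225 = 0.90128
  30–34: 5 × 0.1278 × 0.9190 = 0.58724
  35–39: 5 × 0.0536 × 0.9058 = 0.24275
  40–44: 5 × 0.0145 × 0.8918 = 0.06466
  45–49: 5 × 0.0029 × 0.8720 = 0.01264
Sum = 3.10646
NRR = 0.490 × 3.10646 = 1.52217
NRR > 1, so each generation more than replaces itself.

1.522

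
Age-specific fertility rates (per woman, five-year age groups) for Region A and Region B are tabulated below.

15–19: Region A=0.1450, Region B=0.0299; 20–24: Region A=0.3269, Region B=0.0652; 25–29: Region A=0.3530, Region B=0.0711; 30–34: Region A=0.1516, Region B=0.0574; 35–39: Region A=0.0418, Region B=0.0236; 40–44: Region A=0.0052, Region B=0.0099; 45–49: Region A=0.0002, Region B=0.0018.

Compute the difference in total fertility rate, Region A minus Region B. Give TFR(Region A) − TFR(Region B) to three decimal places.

Region A:
  Sum of ASFRs = 0.1450 + 0.3269 + 0.3530 + 0.1516 + 0.0418 + 0.0052 + 0.0002 = 1.0237
  TFR = 5 × 1.0237 = 5.1185
Region B:
  Sum of ASFRs = 0.0299 + 0.0652 + 0.0711 + 0.0574 + 0.0236 + 0.0099 + 0.0018 = 0.2589
  TFR = 5 × 0.2589 = 1.2945
Difference = 5.1185 − 1.2945 = 3.824

3.824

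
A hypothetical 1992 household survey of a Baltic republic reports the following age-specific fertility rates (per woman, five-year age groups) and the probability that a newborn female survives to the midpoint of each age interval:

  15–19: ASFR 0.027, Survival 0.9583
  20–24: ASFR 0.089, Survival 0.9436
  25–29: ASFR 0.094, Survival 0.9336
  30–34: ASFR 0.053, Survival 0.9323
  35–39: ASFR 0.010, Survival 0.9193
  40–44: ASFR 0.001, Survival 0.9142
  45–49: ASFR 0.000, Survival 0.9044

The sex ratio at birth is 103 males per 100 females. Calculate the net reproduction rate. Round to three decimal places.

0.633

Proportion female at birth = 100 / (100 + 103) = 0.49261.
Survival-weighted fertility by age (5·fₓ·Sₓ):
  15–19: 5 × 0.027 × 0.9583 = 0.12937
  20–24: 5 × 0.089 × 0.9436 = 0.41990
  25–29: 5 × 0.094 × 0.9336 = 0.43879
  30–34: 5 × 0.053 × 0.9323 = 0.24706
  35–39: 5 × 0.010 × 0.9193 = 0.04597
  40–44: 5 × 0.001 × 0.9142 = 0.00457
  45–49: 5 × 0.000 × 0.9044 = 0.00000
Sum = 1.28566
NRR = 0.49261 × 1.28566 = 0.63333
NRR < 1, so the cohort does not fully replace itself.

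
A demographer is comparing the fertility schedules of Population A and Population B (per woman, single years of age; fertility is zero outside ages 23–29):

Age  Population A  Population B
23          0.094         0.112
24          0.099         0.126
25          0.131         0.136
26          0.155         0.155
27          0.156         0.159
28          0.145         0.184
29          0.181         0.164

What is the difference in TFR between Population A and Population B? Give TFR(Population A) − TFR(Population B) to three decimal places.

-0.075

Population A:
  Sum of ASFRs = 0.094 + 0.099 + 0.131 + 0.155 + 0.156 + 0.145 + 0.181 = 0.961
  TFR = 0.961
Population B:
  Sum of ASFRs = 0.112 + 0.126 + 0.136 + 0.155 + 0.159 + 0.184 + 0.164 = 1.036
  TFR = 1.036
Difference = 0.961 − 1.036 = -0.075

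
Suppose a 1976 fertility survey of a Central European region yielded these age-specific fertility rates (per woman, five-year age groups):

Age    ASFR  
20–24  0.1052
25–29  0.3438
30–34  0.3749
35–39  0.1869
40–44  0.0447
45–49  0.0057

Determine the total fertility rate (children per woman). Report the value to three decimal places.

5.306

Sum of ASFRs = 0.1052 + 0.3438 + 0.3749 + 0.1869 + 0.0447 + 0.0057 = 1.0612
TFR = 5 × 1.0612 = 5.306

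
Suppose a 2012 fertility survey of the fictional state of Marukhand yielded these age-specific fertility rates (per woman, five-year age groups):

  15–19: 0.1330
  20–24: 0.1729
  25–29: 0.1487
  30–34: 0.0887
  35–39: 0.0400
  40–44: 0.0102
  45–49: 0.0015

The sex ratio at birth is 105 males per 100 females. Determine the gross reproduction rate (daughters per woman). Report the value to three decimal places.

Proportion female at birth = 100 / (100 + 105) = 0.48780.
Sum of ASFRs = 0.1330 + 0.1729 + 0.1487 + 0.0887 + 0.0400 + 0.0102 + 0.0015 = 0.5950
TFR = 5 × 0.5950 = 2.975
GRR = 0.48780 × 2.975 = 1.45121

1.451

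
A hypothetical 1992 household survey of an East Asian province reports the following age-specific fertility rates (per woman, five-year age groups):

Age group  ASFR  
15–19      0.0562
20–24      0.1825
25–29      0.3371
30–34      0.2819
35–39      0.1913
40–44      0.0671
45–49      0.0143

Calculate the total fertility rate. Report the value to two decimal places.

5.65

Sum of ASFRs = 0.0562 + 0.1825 + 0.3371 + 0.2819 + 0.1913 + 0.0671 + 0.0143 = 1.1304
TFR = 5 × 1.1304 = 5.652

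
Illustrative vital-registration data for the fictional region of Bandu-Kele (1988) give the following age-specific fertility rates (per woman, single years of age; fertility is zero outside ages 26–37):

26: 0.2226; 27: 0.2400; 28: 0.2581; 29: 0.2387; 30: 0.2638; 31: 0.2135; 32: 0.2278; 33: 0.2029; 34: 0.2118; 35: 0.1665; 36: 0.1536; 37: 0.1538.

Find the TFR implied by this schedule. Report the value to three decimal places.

Sum of ASFRs = 0.2226 + 0.2400 + 0.2581 + 0.2387 + 0.2638 + 0.2135 + 0.2278 + 0.2029 + 0.2118 + 0.1665 + 0.1536 + 0.1538 = 2.5531
TFR = 2.5531

2.553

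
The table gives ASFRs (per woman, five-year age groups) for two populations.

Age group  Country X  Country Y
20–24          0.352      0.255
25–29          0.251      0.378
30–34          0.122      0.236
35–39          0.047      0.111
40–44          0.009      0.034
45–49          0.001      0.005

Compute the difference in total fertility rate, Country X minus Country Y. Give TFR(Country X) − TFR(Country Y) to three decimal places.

Country X:
  Sum of ASFRs = 0.352 + 0.251 + 0.122 + 0.047 + 0.009 + 0.001 = 0.782
  TFR = 5 × 0.782 = 3.91
Country Y:
  Sum of ASFRs = 0.255 + 0.378 + 0.236 + 0.111 + 0.034 + 0.005 = 1.019
  TFR = 5 × 1.019 = 5.095
Difference = 3.91 − 5.095 = -1.185

-1.185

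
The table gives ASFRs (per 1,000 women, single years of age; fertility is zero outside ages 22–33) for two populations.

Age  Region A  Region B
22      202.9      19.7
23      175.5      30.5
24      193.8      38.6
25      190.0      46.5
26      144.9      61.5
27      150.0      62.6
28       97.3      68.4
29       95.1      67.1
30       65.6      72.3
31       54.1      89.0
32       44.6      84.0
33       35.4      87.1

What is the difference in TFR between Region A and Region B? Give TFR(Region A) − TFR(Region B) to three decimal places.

0.722

Region A:
  Sum of ASFRs = 202.9 + 175.5 + 193.8 + 190.0 + 144.9 + 150.0 + 97.3 + 95.1 + 65.6 + 54.1 + 44.6 + 35.4 = 1449.2
  TFR = 1449.2 / 1000 = 1.4492
Region B:
  Sum of ASFRs = 19.7 + 30.5 + 38.6 + 46.5 + 61.5 + 62.6 + 68.4 + 67.1 + 72.3 + 89.0 + 84.0 + 87.1 = 727.3
  TFR = 727.3 / 1000 = 0.7273
Difference = 1.4492 − 0.7273 = 0.7219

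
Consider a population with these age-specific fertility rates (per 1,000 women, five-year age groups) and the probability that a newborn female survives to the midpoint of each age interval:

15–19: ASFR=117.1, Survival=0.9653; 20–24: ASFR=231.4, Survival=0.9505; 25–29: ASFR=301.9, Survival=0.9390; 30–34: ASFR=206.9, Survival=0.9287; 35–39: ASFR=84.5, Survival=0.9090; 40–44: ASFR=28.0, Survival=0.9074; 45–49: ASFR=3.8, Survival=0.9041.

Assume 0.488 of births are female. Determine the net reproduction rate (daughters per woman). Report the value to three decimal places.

Proportion female at birth = 0.488.
Weighting each age-specific rate by interval width and survival:
  15–19: 5 × 117.1/1000 × 0.9653 = 0.56518
  20–24: 5 × 231.4/1000 × 0.9505 = 1.09973
  25–29: 5 × 301.9/1000 × 0.9390 = 1.41742
  30–34: 5 × 206.9/1000 × 0.9287 = 0.96074
  35–39: 5 × 84.5/1000 × 0.9090 = 0.38405
  40–44: 5 × 28.0/1000 × 0.9074 = 0.12704
  45–49: 5 × 3.8/1000 × 0.9041 = 0.01718
Sum = 4.57134
NRR = 0.488 × 4.57134 = 2.23081

2.231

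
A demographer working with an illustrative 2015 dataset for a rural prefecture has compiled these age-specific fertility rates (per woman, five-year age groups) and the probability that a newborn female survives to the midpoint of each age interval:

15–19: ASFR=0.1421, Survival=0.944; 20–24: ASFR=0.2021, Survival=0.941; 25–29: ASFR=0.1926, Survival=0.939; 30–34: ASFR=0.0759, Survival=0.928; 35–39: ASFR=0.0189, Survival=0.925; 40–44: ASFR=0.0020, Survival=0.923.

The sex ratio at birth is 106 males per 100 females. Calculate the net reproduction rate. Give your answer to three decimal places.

1.444

Proportion female at birth = 100 / (100 + 106) = 0.48544.
Weighting each age-specific rate by interval width and survival:
  15–19: 5 × 0.1421 × 0.944 = 0.67071
  20–24: 5 × 0.2021 × 0.941 = 0.95088
  25–29: 5 × 0.1926 × 0.939 = 0.90426
  30–34: 5 × 0.0759 × 0.928 = 0.35218
  35–39: 5 × 0.0189 × 0.925 = 0.08741
  40–44: 5 × 0.0020 × 0.923 = 0.00923
Sum = 2.97467
NRR = 0.48544 × 2.97467 = 1.44402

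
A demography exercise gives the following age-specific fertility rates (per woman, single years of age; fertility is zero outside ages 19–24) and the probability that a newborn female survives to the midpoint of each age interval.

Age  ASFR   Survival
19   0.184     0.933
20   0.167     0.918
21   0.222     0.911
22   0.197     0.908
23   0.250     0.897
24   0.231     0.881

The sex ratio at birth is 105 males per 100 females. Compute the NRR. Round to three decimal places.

0.553

Proportion female at birth = 100 / (100 + 105) = 0.48780.
Each age group contributes 1 × ASFR × survival:
  19: 1 × 0.184 × 0.933 = 0.17167
  20: 1 × 0.167 × 0.918 = 0.15331
  21: 1 × 0.222 × 0.911 = 0.20224
  22: 1 × 0.197 × 0.908 = 0.17888
  23: 1 × 0.250 × 0.897 = 0.22425
  24: 1 × 0.231 × 0.881 = 0.20351
Sum = 1.13386
NRR = 0.48780 × 1.13386 = 0.55310
NRR < 1, so the cohort does not fully replace itself.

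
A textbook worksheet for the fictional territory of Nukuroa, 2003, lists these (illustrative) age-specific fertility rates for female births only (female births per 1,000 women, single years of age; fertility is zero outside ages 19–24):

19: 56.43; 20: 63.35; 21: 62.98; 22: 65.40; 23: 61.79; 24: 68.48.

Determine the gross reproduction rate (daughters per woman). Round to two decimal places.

Sum of female ASFRs = 56.43 + 63.35 + 62.98 + 65.40 + 61.79 + 68.48 = 378.43
GRR = 378.43 / 1000 = 0.37843

0.38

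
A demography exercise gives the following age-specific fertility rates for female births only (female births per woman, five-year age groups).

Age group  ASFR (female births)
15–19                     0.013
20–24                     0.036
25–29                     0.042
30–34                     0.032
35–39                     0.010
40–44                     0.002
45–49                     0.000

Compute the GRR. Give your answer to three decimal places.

0.675

Sum of female ASFRs = 0.013 + 0.036 + 0.042 + 0.032 + 0.010 + 0.002 + 0.000 = 0.135
GRR = 5 × 0.135 = 0.675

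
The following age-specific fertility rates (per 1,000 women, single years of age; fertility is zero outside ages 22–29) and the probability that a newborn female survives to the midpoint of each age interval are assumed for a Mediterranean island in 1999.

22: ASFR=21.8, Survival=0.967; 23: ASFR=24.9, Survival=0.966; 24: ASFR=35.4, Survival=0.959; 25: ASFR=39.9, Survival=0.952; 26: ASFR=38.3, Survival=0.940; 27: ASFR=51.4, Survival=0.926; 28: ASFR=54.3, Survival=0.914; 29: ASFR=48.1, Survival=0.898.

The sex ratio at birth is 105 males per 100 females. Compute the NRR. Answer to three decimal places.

0.143

Proportion female at birth = 100 / (100 + 105) = 0.48780.
Survival-weighted fertility by age (1·fₓ·Sₓ):
  22: 1 × 21.8/1000 × 0.967 = 0.02108
  23: 1 × 24.9/1000 × 0.966 = 0.02405
  24: 1 × 35.4/1000 × 0.959 = 0.03395
  25: 1 × 39.9/1000 × 0.952 = 0.03798
  26: 1 × 38.3/1000 × 0.940 = 0.03600
  27: 1 × 51.4/1000 × 0.926 = 0.04760
  28: 1 × 54.3/1000 × 0.914 = 0.04963
  29: 1 × 48.1/1000 × 0.898 = 0.04319
Sum = 0.29348
NRR = 0.48780 × 0.29348 = 0.14316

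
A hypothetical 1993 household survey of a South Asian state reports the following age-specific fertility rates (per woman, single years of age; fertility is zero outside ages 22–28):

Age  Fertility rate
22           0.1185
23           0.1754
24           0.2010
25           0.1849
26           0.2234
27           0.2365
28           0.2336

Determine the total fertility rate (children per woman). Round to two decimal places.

Sum of ASFRs = 0.1185 + 0.1754 + 0.2010 + 0.1849 + 0.2234 + 0.2365 + 0.2336 = 1.3733
TFR = 1.3733

1.37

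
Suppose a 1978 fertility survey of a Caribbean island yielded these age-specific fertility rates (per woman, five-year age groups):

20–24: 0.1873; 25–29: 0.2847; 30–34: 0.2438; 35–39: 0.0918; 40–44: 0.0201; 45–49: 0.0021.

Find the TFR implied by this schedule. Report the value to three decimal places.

4.149

Sum of ASFRs = 0.1873 + 0.2847 + 0.2438 + 0.0918 + 0.0201 + 0.0021 = 0.8298
TFR = 5 × 0.8298 = 4.149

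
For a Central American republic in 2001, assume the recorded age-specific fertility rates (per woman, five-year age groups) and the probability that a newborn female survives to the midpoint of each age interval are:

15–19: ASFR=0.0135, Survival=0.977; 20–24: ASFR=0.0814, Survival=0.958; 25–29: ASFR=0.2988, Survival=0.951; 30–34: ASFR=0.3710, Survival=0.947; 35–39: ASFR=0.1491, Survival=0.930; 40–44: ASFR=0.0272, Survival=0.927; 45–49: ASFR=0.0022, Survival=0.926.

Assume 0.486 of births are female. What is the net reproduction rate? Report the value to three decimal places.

2.169

Proportion female at birth = 0.486.
Per-age-group product (5 × ASFR × survival probability):
  15–19: 5 × 0.0135 × 0.977 = 0.06595
  20–24: 5 × 0.0814 × 0.958 = 0.38991
  25–29: 5 × 0.2988 × 0.951 = 1.42079
  30–34: 5 × 0.3710 × 0.947 = 1.75669
  35–39: 5 × 0.1491 × 0.930 = 0.69332
  40–44: 5 × 0.0272 × 0.927 = 0.12607
  45–49: 5 × 0.0022 × 0.926 = 0.01019
Sum = 4.46292
NRR = 0.486 × 4.46292 = 2.16898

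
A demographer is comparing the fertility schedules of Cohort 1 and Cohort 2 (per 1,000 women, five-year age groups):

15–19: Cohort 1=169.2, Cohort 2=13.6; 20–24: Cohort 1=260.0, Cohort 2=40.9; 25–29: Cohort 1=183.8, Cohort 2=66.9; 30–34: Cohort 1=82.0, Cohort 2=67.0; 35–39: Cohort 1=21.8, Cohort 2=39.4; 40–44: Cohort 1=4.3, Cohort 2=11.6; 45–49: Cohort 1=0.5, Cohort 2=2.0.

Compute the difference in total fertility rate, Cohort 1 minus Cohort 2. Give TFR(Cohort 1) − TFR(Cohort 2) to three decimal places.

2.401

Cohort 1:
  Sum of ASFRs = 169.2 + 260.0 + 183.8 + 82.0 + 21.8 + 4.3 + 0.5 = 721.6
  TFR = 5 × 721.6 / 1000 = 3.608
Cohort 2:
  Sum of ASFRs = 13.6 + 40.9 + 66.9 + 67.0 + 39.4 + 11.6 + 2.0 = 241.4
  TFR = 5 × 241.4 / 1000 = 1.207
Difference = 3.608 − 1.207 = 2.401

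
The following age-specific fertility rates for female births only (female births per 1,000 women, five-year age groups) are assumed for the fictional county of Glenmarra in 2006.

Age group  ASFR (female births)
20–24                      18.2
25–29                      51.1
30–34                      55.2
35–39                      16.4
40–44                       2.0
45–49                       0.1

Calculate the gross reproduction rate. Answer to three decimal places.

Sum of female ASFRs = 18.2 + 51.1 + 55.2 + 16.4 + 2.0 + 0.1 = 143.0
GRR = 5 × 143.0 / 1000 = 0.715

0.715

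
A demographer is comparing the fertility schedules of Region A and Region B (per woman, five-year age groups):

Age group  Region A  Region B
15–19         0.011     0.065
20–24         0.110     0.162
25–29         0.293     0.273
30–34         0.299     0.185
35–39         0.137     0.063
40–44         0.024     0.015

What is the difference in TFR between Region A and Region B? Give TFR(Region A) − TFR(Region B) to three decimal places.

0.555

Region A:
  Sum of ASFRs = 0.011 + 0.110 + 0.293 + 0.299 + 0.137 + 0.024 = 0.874
  TFR = 5 × 0.874 = 4.37
Region B:
  Sum of ASFRs = 0.065 + 0.162 + 0.273 + 0.185 + 0.063 + 0.015 = 0.763
  TFR = 5 × 0.763 = 3.815
Difference = 4.37 − 3.815 = 0.555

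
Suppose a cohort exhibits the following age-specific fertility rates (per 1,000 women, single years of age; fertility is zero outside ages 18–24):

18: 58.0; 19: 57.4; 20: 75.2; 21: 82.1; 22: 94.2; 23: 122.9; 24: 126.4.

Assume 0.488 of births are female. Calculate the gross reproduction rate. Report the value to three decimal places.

0.301

Proportion female at birth = 0.488.
Sum of ASFRs = 58.0 + 57.4 + 75.2 + 82.1 + 94.2 + 122.9 + 126.4 = 616.2
TFR = 616.2 / 1000 = 0.6162
GRR = 0.488 × 0.6162 = 0.30071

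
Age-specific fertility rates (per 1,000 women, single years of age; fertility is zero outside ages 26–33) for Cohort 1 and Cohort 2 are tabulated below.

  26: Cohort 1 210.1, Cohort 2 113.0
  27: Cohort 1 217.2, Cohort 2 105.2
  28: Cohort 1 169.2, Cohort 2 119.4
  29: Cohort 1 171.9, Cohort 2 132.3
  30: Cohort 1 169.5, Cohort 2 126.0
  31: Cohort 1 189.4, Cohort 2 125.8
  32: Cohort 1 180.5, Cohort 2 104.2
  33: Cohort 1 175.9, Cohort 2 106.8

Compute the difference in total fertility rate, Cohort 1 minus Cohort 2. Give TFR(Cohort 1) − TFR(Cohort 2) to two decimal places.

Cohort 1:
  Sum of ASFRs = 210.1 + 217.2 + 169.2 + 171.9 + 169.5 + 189.4 + 180.5 + 175.9 = 1483.7
  TFR = 1483.7 / 1000 = 1.4837
Cohort 2:
  Sum of ASFRs = 113.0 + 105.2 + 119.4 + 132.3 + 126.0 + 125.8 + 104.2 + 106.8 = 932.7
  TFR = 932.7 / 1000 = 0.9327
Difference = 1.4837 − 0.9327 = 0.551

0.55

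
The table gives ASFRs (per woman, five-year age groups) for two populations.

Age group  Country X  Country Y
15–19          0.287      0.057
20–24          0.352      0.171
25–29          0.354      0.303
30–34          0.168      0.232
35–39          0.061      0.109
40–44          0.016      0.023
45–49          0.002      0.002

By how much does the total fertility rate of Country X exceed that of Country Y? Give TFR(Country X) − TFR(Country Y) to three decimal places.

1.715

Country X:
  Sum of ASFRs = 0.287 + 0.352 + 0.354 + 0.168 + 0.061 + 0.016 + 0.002 = 1.240
  TFR = 5 × 1.240 = 6.2
Country Y:
  Sum of ASFRs = 0.057 + 0.171 + 0.303 + 0.232 + 0.109 + 0.023 + 0.002 = 0.897
  TFR = 5 × 0.897 = 4.485
Difference = 6.2 − 4.485 = 1.715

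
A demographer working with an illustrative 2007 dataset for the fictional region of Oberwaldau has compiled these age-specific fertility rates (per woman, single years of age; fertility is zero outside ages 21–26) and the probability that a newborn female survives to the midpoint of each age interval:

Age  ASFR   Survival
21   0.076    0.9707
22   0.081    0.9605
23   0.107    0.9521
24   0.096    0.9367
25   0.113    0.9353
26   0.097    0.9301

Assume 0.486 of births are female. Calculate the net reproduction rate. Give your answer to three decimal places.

0.262

Proportion female at birth = 0.486.
Survival-weighted fertility by age (1·fₓ·Sₓ):
  21: 1 × 0.076 × 0.9707 = 0.07377
  22: 1 × 0.081 × 0.9605 = 0.07780
  23: 1 × 0.107 × 0.9521 = 0.10187
  24: 1 × 0.096 × 0.9367 = 0.08992
  25: 1 × 0.113 × 0.9353 = 0.10569
  26: 1 × 0.097 × 0.9301 = 0.09022
Sum = 0.53927
NRR = 0.486 × 0.53927 = 0.26209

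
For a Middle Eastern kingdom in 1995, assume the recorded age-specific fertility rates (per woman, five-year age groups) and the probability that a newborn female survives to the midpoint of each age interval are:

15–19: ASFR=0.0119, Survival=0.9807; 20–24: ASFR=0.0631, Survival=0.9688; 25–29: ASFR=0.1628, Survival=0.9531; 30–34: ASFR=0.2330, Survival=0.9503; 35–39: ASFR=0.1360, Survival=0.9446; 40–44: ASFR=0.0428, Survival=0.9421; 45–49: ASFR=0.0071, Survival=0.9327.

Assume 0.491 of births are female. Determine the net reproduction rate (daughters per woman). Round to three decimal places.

Proportion female at birth = 0.491.
Weighting each age-specific rate by interval width and survival:
  15–19: 5 × 0.0119 × 0.9807 = 0.05835
  20–24: 5 × 0.0631 × 0.9688 = 0.30566
  25–29: 5 × 0.1628 × 0.9531 = 0.77582
  30–34: 5 × 0.2330 × 0.9503 = 1.10710
  35–39: 5 × 0.1360 × 0.9446 = 0.64233
  40–44: 5 × 0.0428 × 0.9421 = 0.20161
  45–49: 5 × 0.0071 × 0.9327 = 0.03311
Sum = 3.12398
NRR = 0.491 × 3.12398 = 1.53387

1.534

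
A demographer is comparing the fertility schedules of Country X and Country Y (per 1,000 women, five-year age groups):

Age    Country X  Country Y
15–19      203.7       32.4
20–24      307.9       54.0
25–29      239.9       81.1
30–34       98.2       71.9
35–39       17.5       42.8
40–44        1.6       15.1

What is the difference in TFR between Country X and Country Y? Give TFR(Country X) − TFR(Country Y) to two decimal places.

Country X:
  Sum of ASFRs = 203.7 + 307.9 + 239.9 + 98.2 + 17.5 + 1.6 = 868.8
  TFR = 5 × 868.8 / 1000 = 4.344
Country Y:
  Sum of ASFRs = 32.4 + 54.0 + 81.1 + 71.9 + 42.8 + 15.1 = 297.3
  TFR = 5 × 297.3 / 1000 = 1.4865
Difference = 4.344 − 1.4865 = 2.8575

2.86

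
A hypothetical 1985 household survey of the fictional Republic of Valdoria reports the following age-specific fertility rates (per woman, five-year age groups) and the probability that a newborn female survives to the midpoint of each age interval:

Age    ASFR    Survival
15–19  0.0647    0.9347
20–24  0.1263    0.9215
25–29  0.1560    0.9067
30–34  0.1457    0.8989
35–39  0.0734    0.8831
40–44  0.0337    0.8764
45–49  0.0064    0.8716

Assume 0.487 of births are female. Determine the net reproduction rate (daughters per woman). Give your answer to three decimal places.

Proportion female at birth = 0.487.
Weighting each age-specific rate by interval width and survival:
  15–19: 5 × 0.0647 × 0.9347 = 0.30238
  20–24: 5 × 0.1263 × 0.9215 = 0.58193
  25–29: 5 × 0.1560 × 0.9067 = 0.70723
  30–34: 5 × 0.1457 × 0.8989 = 0.65485
  35–39: 5 × 0.0734 × 0.8831 = 0.32410
  40–44: 5 × 0.0337 × 0.8764 = 0.14767
  45–49: 5 × 0.0064 × 0.8716 = 0.02789
Sum = 2.74605
NRR = 0.487 × 2.74605 = 1.33733
An NRR exceeding 1 indicates intrinsic growth under these rates.

1.337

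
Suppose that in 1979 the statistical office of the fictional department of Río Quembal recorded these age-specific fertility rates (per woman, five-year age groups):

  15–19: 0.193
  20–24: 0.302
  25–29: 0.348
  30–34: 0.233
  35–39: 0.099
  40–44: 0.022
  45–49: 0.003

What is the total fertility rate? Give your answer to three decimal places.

6.000

Sum of ASFRs = 0.193 + 0.302 + 0.348 + 0.233 + 0.099 + 0.022 + 0.003 = 1.200
TFR = 5 × 1.200 = 6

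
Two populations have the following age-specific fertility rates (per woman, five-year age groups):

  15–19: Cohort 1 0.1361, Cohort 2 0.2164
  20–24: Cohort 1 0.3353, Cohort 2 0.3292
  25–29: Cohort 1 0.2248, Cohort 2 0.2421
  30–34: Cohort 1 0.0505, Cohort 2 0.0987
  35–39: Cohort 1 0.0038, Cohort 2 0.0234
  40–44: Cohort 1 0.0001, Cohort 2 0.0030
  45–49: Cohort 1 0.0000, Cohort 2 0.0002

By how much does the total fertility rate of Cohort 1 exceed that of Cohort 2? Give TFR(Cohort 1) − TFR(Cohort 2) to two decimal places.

-0.81

Cohort 1:
  Sum of ASFRs = 0.1361 + 0.3353 + 0.2248 + 0.0505 + 0.0038 + 0.0001 + 0.0000 = 0.7506
  TFR = 5 × 0.7506 = 3.753
Cohort 2:
  Sum of ASFRs = 0.2164 + 0.3292 + 0.2421 + 0.0987 + 0.0234 + 0.0030 + 0.0002 = 0.9130
  TFR = 5 × 0.9130 = 4.565
Difference = 3.753 − 4.565 = -0.812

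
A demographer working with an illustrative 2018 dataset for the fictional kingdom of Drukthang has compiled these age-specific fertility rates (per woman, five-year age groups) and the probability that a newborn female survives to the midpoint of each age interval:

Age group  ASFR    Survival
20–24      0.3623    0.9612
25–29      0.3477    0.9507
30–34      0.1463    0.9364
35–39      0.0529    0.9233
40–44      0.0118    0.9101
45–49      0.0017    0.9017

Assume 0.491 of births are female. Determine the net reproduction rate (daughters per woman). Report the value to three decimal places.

Proportion female at birth = 0.491.
Weighting each age-specific rate by interval width and survival:
  20–24: 5 × 0.3623 × 0.9612 = 1.74121
  25–29: 5 × 0.3477 × 0.9507 = 1.65279
  30–34: 5 × 0.1463 × 0.9364 = 0.68498
  35–39: 5 × 0.0529 × 0.9233 = 0.24421
  40–44: 5 × 0.0118 × 0.9101 = 0.05370
  45–49: 5 × 0.0017 × 0.9017 = 0.00766
Sum = 4.38455
NRR = 0.491 × 4.38455 = 2.15281
An NRR exceeding 1 indicates intrinsic growth under these rates.

2.153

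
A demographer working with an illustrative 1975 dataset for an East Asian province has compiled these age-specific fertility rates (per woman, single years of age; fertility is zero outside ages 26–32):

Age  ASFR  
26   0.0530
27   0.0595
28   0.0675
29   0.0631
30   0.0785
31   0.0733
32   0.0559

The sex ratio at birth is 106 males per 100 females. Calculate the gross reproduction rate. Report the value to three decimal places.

Proportion female at birth = 100 / (100 + 106) = 0.48544.
Sum of ASFRs = 0.0530 + 0.0595 + 0.0675 + 0.0631 + 0.0785 + 0.0733 + 0.0559 = 0.4508
TFR = 0.4508
GRR = 0.48544 × 0.4508 = 0.21884

0.219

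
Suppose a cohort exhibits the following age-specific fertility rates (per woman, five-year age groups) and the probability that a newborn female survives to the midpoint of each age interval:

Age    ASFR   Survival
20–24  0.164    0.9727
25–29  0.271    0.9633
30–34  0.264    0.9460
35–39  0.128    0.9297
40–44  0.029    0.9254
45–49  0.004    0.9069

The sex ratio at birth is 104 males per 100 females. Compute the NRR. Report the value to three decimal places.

2.009

Proportion female at birth = 100 / (100 + 104) = 0.49020.
Each age group contributes 5 × ASFR × survival:
  20–24: 5 × 0.164 × 0.9727 = 0.79761
  25–29: 5 × 0.271 × 0.9633 = 1.30527
  30–34: 5 × 0.264 × 0.9460 = 1.24872
  35–39: 5 × 0.128 × 0.9297 = 0.59501
  40–44: 5 × 0.029 × 0.9254 = 0.13418
  45–49: 5 × 0.004 × 0.9069 = 0.01814
Sum = 4.09893
NRR = 0.49020 × 4.09893 = 2.00930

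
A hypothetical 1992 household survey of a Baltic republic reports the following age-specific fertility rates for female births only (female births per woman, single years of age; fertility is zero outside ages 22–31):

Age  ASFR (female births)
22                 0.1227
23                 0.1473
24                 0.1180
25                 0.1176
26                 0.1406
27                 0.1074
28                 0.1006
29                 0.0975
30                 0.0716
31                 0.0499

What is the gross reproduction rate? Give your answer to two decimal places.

1.07

Sum of female ASFRs = 0.1227 + 0.1473 + 0.1180 + 0.1176 + 0.1406 + 0.1074 + 0.1006 + 0.0975 + 0.0716 + 0.0499 = 1.0732
GRR = 1.0732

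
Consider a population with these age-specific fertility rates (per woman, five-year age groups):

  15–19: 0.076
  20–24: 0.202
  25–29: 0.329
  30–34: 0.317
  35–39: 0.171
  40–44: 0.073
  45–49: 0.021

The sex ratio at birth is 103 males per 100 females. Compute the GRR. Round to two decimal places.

2.93

Proportion female at birth = 100 / (100 + 103) = 0.49261.
Sum of ASFRs = 0.076 + 0.202 + 0.329 + 0.317 + 0.171 + 0.073 + 0.021 = 1.189
TFR = 5 × 1.189 = 5.945
GRR = 0.49261 × 5.945 = 2.92857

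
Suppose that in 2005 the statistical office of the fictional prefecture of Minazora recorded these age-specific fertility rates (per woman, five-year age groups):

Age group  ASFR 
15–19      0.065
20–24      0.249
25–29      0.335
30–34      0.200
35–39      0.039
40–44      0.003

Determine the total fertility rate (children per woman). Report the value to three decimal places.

4.455

Sum of ASFRs = 0.065 + 0.249 + 0.335 + 0.200 + 0.039 + 0.003 = 0.891
TFR = 5 × 0.891 = 4.455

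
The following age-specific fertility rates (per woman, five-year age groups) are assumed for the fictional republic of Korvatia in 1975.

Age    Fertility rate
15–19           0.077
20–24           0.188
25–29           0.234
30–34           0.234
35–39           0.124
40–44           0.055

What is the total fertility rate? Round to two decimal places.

Sum of ASFRs = 0.077 + 0.188 + 0.234 + 0.234 + 0.124 + 0.055 = 0.912
TFR = 5 × 0.912 = 4.56

4.56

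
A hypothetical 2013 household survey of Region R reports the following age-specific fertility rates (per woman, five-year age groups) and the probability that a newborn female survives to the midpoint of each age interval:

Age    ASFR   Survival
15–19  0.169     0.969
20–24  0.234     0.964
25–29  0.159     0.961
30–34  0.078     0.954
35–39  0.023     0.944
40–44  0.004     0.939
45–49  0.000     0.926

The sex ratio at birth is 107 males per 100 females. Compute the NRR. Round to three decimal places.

Proportion female at birth = 100 / (100 + 107) = 0.48309.
Each age group contributes 5 × ASFR × survival:
  15–19: 5 × 0.169 × 0.969 = 0.81881
  20–24: 5 × 0.234 × 0.964 = 1.12788
  25–29: 5 × 0.159 × 0.961 = 0.76400
  30–34: 5 × 0.078 × 0.954 = 0.37206
  35–39: 5 × 0.023 × 0.944 = 0.10856
  40–44: 5 × 0.004 × 0.939 = 0.01878
  45–49: 5 × 0.000 × 0.926 = 0.00000
Sum = 3.21009
NRR = 0.48309 × 3.21009 = 1.55076
NRR > 1, so each generation more than replaces itself.

1.551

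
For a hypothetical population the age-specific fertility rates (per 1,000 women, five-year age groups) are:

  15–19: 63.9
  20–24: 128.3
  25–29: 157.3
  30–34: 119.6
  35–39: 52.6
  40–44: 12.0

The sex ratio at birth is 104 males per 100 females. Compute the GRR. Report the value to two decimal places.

Proportion female at birth = 100 / (100 + 104) = 0.49020.
Sum of ASFRs = 63.9 + 128.3 + 157.3 + 119.6 + 52.6 + 12.0 = 533.7
TFR = 5 × 533.7 / 1000 = 2.6685
GRR = 0.49020 × 2.6685 = 1.30810

1.31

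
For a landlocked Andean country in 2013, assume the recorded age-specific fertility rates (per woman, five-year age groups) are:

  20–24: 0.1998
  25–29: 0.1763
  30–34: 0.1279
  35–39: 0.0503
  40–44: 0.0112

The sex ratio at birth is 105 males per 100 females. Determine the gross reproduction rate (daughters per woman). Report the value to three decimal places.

1.379

Proportion female at birth = 100 / (100 + 105) = 0.48780.
Sum of ASFRs = 0.1998 + 0.1763 + 0.1279 + 0.0503 + 0.0112 = 0.5655
TFR = 5 × 0.5655 = 2.8275
GRR = 0.48780 × 2.8275 = 1.37925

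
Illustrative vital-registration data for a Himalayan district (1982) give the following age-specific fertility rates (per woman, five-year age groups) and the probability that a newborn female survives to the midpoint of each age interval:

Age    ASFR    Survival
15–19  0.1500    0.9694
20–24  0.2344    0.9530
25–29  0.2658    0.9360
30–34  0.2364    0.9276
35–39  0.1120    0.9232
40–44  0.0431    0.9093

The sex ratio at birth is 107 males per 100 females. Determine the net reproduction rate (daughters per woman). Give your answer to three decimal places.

2.366

Proportion female at birth = 100 / (100 + 107) = 0.48309.
Per-age-group product (5 × ASFR × survival probability):
  15–19: 5 × 0.1500 × 0.9694 = 0.72705
  20–24: 5 × 0.2344 × 0.9530 = 1.11692
  25–29: 5 × 0.2658 × 0.9360 = 1.24394
  30–34: 5 × 0.2364 × 0.9276 = 1.09642
  35–39: 5 × 0.1120 × 0.9232 = 0.51699
  40–44: 5 × 0.0431 × 0.9093 = 0.19595
Sum = 4.89727
NRR = 0.48309 × 4.89727 = 2.36582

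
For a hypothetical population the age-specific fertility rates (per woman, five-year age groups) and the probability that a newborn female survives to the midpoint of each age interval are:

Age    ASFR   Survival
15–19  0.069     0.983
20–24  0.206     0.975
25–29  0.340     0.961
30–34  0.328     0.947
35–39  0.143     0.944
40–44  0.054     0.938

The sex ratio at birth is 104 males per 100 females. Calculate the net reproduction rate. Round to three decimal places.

2.676

Proportion female at birth = 100 / (100 + 104) = 0.49020.
Weighting each age-specific rate by interval width and survival:
  15–19: 5 × 0.069 × 0.983 = 0.33914
  20–24: 5 × 0.206 × 0.975 = 1.00425
  25–29: 5 × 0.340 × 0.961 = 1.63370
  30–34: 5 × 0.328 × 0.947 = 1.55308
  35–39: 5 × 0.143 × 0.944 = 0.67496
  40–44: 5 × 0.054 × 0.938 = 0.25326
Sum = 5.45839
NRR = 0.49020 × 5.45839 = 2.67570
With NRR above 1 the population is above replacement fertility.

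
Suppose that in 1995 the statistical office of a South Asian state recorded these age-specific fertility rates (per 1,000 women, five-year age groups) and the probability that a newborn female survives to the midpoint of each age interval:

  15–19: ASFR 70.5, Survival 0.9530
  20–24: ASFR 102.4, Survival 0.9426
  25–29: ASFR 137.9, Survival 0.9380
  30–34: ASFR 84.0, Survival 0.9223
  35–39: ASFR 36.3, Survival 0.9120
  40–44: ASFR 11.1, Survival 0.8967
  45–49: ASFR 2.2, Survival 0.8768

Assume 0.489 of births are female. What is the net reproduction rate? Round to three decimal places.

Proportion female at birth = 0.489.
Weighting each age-specific rate by interval width and survival:
  15–19: 5 × 70.5/1000 × 0.9530 = 0.33593
  20–24: 5 × 102.4/1000 × 0.9426 = 0.48261
  25–29: 5 × 137.9/1000 × 0.9380 = 0.64675
  30–34: 5 × 84.0/1000 × 0.9223 = 0.38737
  35–39: 5 × 36.3/1000 × 0.9120 = 0.16553
  40–44: 5 × 11.1/1000 × 0.8967 = 0.04977
  45–49: 5 × 2.2/1000 × 0.8768 = 0.00964
Sum = 2.07760
NRR = 0.489 × 2.07760 = 1.01595
NRR > 1, so each generation more than replaces itself.

1.016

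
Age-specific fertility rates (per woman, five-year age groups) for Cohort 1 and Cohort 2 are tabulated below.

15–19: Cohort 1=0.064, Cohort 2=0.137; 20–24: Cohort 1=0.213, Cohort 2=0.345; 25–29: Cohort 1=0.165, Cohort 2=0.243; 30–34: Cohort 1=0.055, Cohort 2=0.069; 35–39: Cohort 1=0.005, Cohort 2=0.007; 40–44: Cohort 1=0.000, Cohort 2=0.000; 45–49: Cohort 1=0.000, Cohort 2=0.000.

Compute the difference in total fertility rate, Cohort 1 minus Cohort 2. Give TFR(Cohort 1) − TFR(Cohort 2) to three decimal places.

-1.495

Cohort 1:
  Sum of ASFRs = 0.064 + 0.213 + 0.165 + 0.055 + 0.005 + 0.000 + 0.000 = 0.502
  TFR = 5 × 0.502 = 2.51
Cohort 2:
  Sum of ASFRs = 0.137 + 0.345 + 0.243 + 0.069 + 0.007 + 0.000 + 0.000 = 0.801
  TFR = 5 × 0.801 = 4.005
Difference = 2.51 − 4.005 = -1.495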